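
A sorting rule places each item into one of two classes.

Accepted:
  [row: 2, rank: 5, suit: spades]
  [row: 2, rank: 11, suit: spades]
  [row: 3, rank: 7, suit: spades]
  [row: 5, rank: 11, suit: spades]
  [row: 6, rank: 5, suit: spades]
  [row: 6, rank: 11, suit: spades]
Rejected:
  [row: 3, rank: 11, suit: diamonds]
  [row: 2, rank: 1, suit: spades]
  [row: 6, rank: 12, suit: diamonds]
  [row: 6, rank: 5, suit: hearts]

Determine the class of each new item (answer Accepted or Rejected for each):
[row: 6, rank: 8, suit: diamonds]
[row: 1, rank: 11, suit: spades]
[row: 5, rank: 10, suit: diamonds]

One predicate separates the groups cleanly: suit is spades AND rank ≥ 5.

Rejected, Accepted, Rejected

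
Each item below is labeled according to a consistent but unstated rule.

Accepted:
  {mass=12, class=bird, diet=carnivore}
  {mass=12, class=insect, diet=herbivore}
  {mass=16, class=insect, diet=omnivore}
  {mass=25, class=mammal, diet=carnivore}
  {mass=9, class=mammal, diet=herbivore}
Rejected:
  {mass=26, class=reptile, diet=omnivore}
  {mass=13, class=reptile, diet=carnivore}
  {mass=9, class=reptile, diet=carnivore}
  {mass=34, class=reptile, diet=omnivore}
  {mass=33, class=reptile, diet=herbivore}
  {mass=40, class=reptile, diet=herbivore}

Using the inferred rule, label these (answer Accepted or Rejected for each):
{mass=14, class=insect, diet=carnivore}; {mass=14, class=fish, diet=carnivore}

One predicate separates the groups cleanly: class is not reptile.
{mass=14, class=insect, diet=carnivore}: Accepted (class is insect). {mass=14, class=fish, diet=carnivore}: Accepted (class is fish).

Accepted, Accepted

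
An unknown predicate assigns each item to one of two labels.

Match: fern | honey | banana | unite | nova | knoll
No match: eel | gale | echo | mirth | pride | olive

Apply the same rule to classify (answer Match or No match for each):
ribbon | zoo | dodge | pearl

Match, No match, No match, No match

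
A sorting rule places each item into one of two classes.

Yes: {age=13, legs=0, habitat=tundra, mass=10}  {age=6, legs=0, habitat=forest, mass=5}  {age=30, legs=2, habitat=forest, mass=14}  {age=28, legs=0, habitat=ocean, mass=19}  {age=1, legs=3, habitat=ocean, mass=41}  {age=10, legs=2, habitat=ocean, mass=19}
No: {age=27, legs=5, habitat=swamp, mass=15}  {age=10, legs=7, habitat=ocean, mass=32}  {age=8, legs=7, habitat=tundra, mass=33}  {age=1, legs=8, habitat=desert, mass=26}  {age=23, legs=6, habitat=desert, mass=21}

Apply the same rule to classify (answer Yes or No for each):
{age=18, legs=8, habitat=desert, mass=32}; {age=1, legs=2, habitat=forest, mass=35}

The common property of the 'Yes' items is: legs ≤ 3. No 'No' item has it.
{age=18, legs=8, habitat=desert, mass=32} — legs = 8, hence No. {age=1, legs=2, habitat=forest, mass=35} — legs = 2, hence Yes.

No, Yes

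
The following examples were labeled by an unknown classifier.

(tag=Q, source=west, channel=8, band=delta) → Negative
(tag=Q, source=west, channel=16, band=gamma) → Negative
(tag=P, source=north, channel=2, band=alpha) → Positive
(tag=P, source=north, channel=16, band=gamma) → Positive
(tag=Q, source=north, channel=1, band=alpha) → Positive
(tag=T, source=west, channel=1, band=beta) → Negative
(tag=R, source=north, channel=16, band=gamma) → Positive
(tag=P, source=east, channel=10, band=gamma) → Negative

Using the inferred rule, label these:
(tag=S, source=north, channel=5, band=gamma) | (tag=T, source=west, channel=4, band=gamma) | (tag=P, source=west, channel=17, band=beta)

The rule appears to be: source is north.
(tag=S, source=north, channel=5, band=gamma) — source is north, hence Positive.
(tag=T, source=west, channel=4, band=gamma) — source is west, hence Negative.
(tag=P, source=west, channel=17, band=beta) — source is west, hence Negative.

Positive, Negative, Negative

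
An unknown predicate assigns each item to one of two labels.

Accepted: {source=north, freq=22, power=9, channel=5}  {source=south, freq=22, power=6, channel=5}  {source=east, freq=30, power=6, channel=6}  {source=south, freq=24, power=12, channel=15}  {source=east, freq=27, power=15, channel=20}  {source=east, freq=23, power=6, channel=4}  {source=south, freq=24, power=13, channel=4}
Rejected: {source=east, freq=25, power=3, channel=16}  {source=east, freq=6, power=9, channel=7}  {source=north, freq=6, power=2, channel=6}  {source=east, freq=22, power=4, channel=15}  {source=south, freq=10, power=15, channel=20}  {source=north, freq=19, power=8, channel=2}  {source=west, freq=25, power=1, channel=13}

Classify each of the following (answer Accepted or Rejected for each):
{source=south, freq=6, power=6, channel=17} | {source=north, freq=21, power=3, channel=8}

The common property of the 'Accepted' items is: power ≥ 6 AND freq ≥ 22. No 'Rejected' item has it.
{source=south, freq=6, power=6, channel=17}: power = 6, freq = 6, lacks this property → Rejected. {source=north, freq=21, power=3, channel=8}: power = 3, freq = 21, lacks this property → Rejected.

Rejected, Rejected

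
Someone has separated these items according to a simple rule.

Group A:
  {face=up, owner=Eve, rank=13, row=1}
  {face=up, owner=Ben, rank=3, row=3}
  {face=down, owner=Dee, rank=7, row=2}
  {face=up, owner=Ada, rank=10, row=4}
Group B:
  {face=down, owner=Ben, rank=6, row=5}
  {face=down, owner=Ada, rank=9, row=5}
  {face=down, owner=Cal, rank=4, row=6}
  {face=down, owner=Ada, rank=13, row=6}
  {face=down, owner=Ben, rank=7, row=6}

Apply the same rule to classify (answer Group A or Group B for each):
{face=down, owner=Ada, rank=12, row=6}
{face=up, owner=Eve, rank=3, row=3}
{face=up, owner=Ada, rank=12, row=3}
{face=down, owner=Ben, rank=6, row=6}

One predicate separates the groups cleanly: row ≤ 4.
{face=down, owner=Ada, rank=12, row=6}: row = 6, fails the rule → Group B.
{face=up, owner=Eve, rank=3, row=3}: row = 3, has this property → Group A.
{face=up, owner=Ada, rank=12, row=3}: row = 3, has this property → Group A.
{face=down, owner=Ben, rank=6, row=6}: row = 6, fails the rule → Group B.

Group B, Group A, Group A, Group B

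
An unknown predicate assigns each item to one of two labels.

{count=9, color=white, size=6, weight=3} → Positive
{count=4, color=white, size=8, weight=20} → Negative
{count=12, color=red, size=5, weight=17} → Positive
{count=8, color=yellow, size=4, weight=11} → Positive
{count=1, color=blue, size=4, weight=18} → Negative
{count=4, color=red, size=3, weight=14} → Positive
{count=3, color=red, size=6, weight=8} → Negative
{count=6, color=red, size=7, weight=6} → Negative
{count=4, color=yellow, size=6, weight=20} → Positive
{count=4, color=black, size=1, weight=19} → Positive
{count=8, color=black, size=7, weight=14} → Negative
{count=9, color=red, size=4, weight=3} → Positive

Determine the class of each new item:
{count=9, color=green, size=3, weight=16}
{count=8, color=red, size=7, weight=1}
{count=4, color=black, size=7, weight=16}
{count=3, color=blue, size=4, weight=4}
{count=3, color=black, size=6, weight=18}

Positive, Negative, Negative, Negative, Negative

The common property of the 'Positive' items is: size ≤ 6 AND count ≥ 4. No 'Negative' item has it.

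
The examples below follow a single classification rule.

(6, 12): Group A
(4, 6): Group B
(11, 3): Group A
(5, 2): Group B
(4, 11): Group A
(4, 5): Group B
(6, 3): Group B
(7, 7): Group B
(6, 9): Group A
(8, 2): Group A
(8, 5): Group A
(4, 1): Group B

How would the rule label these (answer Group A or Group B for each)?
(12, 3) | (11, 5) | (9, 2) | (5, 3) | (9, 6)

One predicate separates the groups cleanly: max ≥ 8.

Group A, Group A, Group A, Group B, Group A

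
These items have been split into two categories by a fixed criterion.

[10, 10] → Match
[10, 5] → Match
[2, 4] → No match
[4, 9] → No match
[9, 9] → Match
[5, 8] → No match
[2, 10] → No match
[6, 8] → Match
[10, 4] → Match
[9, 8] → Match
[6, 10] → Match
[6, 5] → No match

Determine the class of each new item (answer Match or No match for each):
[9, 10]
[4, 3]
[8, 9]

All 'Match' examples share one property — sum ≥ 14 — and every 'No match' example lacks it.
[9, 10]: 9+10 = 19, qualifies → Match. [4, 3]: 4+3 = 7, doesn't match → No match. [8, 9]: 8+9 = 17, qualifies → Match.

Match, No match, Match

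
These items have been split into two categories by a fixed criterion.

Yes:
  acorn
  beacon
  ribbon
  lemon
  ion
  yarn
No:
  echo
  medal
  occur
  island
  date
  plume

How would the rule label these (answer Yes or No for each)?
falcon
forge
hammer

'Yes' ⟺ ends with 'n'.
falcon: ends with 'n' — meets the rule, so Yes. forge: ends with 'e' — does not pass, so No. hammer: ends with 'r' — does not pass, so No.

Yes, No, No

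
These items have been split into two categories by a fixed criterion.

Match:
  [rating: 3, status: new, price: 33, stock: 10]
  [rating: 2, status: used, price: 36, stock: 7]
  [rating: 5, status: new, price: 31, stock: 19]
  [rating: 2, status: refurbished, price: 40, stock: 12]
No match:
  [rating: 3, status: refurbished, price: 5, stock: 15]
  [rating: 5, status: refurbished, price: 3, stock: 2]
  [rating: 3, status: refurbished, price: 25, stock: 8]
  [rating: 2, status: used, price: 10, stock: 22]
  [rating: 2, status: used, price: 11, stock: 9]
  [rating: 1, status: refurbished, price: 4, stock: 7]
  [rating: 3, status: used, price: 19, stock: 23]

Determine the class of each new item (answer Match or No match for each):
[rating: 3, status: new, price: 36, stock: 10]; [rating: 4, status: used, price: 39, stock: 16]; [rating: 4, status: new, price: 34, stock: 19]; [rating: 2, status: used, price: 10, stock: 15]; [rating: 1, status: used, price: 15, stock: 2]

Match, Match, Match, No match, No match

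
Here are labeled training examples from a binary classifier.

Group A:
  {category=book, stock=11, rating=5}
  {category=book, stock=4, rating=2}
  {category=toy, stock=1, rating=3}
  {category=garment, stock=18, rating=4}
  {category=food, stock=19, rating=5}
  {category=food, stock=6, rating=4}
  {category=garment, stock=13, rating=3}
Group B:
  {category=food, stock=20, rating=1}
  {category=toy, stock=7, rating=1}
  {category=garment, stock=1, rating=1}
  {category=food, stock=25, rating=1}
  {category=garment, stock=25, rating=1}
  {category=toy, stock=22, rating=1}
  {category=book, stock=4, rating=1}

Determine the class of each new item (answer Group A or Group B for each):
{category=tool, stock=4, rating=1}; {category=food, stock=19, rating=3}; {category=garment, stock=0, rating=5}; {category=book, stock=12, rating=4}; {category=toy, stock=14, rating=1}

The simplest hypothesis consistent with all the labels is: rating ≥ 2.
{category=tool, stock=4, rating=1}: rating = 1, fails the rule → Group B.
{category=food, stock=19, rating=3}: rating = 3, qualifies → Group A.
{category=garment, stock=0, rating=5}: rating = 5, qualifies → Group A.
{category=book, stock=12, rating=4}: rating = 4, qualifies → Group A.
{category=toy, stock=14, rating=1}: rating = 1, fails the rule → Group B.

Group B, Group A, Group A, Group A, Group B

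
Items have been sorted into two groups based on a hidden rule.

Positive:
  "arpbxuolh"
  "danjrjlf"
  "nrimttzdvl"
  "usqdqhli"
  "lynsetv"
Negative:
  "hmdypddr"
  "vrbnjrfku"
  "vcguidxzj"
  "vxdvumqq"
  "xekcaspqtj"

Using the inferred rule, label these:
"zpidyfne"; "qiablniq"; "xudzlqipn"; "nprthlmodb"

Negative, Positive, Positive, Positive

One predicate separates the groups cleanly: contains 'l'.
"zpidyfne" — no 'l', hence Negative. "qiablniq" — has 'l', hence Positive. "xudzlqipn" — has 'l', hence Positive. "nprthlmodb" — has 'l', hence Positive.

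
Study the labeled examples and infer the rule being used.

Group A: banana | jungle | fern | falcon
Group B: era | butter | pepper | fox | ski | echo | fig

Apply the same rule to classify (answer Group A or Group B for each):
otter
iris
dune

The common property of the 'Group A' items is: contains 'n'. No 'Group B' item has it.
otter — no 'n', hence Group B. iris — no 'n', hence Group B. dune — has 'n', hence Group A.

Group B, Group B, Group A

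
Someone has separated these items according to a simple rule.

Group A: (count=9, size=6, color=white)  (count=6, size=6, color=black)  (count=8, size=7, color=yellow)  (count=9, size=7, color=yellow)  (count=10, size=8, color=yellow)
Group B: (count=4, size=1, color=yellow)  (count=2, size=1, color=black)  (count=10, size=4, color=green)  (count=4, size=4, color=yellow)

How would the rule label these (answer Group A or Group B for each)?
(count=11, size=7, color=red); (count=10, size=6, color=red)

Group A, Group A

The simplest hypothesis consistent with all the labels is: size ≥ 6.
Group A: (count=11, size=7, color=red), since size = 7.
Group A: (count=10, size=6, color=red), since size = 6.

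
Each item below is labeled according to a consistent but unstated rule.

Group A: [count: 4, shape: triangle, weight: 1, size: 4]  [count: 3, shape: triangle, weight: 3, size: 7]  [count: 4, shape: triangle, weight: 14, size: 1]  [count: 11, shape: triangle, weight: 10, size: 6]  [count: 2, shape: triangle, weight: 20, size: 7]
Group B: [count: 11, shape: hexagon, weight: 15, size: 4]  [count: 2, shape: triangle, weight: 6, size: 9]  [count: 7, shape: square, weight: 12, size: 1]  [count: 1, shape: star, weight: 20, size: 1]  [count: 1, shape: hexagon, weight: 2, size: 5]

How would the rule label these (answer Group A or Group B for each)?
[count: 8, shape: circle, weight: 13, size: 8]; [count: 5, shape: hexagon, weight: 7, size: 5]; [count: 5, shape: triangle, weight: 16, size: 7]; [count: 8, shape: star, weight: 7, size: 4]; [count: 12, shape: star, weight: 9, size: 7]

Group B, Group B, Group A, Group B, Group B

The simplest hypothesis consistent with all the labels is: shape is triangle AND size ≤ 7.
[count: 8, shape: circle, weight: 13, size: 8] → shape is circle, size = 8 → Group B. [count: 5, shape: hexagon, weight: 7, size: 5] → shape is hexagon, size = 5 → Group B. [count: 5, shape: triangle, weight: 16, size: 7] → shape is triangle, size = 7 → Group A. [count: 8, shape: star, weight: 7, size: 4] → shape is star, size = 4 → Group B. [count: 12, shape: star, weight: 9, size: 7] → shape is star, size = 7 → Group B.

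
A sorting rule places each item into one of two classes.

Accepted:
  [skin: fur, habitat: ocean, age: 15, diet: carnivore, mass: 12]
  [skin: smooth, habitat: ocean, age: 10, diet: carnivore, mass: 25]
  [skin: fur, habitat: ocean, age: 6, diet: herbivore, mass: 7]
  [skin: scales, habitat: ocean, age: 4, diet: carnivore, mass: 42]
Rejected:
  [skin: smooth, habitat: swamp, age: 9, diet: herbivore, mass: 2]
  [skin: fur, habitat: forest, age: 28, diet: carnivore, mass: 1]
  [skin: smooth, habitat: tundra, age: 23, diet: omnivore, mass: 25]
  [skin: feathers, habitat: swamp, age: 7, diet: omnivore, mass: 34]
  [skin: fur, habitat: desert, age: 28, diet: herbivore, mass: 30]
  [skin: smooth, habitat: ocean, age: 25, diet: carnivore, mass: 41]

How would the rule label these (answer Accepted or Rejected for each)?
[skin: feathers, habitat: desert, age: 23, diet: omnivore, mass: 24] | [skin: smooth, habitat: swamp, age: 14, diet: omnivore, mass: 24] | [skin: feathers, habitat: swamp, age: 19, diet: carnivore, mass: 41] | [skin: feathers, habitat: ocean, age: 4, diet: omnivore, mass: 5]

Rejected, Rejected, Rejected, Accepted

The pattern is that an item is 'Accepted' exactly when: habitat is ocean AND age ≤ 15.
[skin: feathers, habitat: desert, age: 23, diet: omnivore, mass: 24]: habitat is desert, age = 23, does not fit → Rejected.
[skin: smooth, habitat: swamp, age: 14, diet: omnivore, mass: 24]: habitat is swamp, age = 14, does not fit → Rejected.
[skin: feathers, habitat: swamp, age: 19, diet: carnivore, mass: 41]: habitat is swamp, age = 19, does not fit → Rejected.
[skin: feathers, habitat: ocean, age: 4, diet: omnivore, mass: 5]: habitat is ocean, age = 4, passes → Accepted.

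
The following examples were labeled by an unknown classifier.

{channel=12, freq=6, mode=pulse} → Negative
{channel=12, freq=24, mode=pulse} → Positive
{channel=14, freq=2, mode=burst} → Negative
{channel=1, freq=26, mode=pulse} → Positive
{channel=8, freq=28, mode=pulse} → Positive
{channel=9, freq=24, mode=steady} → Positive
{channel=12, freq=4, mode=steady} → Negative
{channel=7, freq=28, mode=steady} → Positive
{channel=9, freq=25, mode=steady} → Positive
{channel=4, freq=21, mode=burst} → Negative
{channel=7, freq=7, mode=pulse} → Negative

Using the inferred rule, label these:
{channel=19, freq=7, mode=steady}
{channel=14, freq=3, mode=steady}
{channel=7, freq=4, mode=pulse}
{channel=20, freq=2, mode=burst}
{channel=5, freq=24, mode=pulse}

One predicate separates the groups cleanly: freq ≥ 24.
{channel=19, freq=7, mode=steady}: freq = 7, does not fit → Negative.
{channel=14, freq=3, mode=steady}: freq = 3, does not fit → Negative.
{channel=7, freq=4, mode=pulse}: freq = 4, does not fit → Negative.
{channel=20, freq=2, mode=burst}: freq = 2, does not fit → Negative.
{channel=5, freq=24, mode=pulse}: freq = 24, passes → Positive.

Negative, Negative, Negative, Negative, Positive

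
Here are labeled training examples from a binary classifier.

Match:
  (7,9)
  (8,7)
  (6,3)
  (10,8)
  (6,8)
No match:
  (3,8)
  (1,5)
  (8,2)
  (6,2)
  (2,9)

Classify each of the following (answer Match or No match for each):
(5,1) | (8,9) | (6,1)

The distinguishing property — |first − second| ≤ 3 — holds for all the 'Match' cases and none of the 'No match' cases.

No match, Match, No match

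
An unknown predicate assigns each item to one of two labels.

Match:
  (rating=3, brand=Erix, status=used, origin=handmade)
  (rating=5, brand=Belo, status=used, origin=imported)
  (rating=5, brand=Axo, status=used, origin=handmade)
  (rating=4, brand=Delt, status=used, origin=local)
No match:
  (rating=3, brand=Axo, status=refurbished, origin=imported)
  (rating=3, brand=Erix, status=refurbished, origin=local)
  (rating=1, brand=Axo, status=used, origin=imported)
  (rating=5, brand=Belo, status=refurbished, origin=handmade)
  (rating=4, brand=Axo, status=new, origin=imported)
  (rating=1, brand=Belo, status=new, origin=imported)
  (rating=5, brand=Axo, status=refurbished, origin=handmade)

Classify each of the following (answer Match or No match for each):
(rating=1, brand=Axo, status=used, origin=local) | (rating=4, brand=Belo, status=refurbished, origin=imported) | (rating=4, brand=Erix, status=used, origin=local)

All 'Match' examples share one property — status is used AND rating ≥ 3 — and every 'No match' example lacks it.

No match, No match, Match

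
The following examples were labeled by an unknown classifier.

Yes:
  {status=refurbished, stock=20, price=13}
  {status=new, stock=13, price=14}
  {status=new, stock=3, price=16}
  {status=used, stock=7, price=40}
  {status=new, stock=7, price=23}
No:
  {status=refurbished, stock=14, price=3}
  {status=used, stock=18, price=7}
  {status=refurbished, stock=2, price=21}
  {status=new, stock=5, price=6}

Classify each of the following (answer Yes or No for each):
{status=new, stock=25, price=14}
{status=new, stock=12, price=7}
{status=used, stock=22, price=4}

Yes, No, No

The simplest hypothesis consistent with all the labels is: price ≥ 13 AND stock ≥ 3.
{status=new, stock=25, price=14}: Yes (price = 14, stock = 25). {status=new, stock=12, price=7}: No (price = 7, stock = 12). {status=used, stock=22, price=4}: No (price = 4, stock = 22).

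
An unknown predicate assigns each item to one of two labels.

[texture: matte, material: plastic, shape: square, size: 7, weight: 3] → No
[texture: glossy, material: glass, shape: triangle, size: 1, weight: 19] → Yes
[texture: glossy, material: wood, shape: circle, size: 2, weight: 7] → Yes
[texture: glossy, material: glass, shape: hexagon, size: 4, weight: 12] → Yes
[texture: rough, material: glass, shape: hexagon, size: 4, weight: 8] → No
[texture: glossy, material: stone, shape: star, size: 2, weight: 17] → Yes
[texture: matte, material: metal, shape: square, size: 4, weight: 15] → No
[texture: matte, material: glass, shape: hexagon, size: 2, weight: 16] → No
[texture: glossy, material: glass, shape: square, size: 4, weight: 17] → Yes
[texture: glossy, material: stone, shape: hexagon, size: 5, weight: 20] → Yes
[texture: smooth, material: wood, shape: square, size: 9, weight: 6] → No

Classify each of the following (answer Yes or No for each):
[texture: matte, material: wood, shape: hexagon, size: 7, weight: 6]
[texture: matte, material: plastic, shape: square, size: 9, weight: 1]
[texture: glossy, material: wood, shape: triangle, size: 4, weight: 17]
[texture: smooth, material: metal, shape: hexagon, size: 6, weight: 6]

No, No, Yes, No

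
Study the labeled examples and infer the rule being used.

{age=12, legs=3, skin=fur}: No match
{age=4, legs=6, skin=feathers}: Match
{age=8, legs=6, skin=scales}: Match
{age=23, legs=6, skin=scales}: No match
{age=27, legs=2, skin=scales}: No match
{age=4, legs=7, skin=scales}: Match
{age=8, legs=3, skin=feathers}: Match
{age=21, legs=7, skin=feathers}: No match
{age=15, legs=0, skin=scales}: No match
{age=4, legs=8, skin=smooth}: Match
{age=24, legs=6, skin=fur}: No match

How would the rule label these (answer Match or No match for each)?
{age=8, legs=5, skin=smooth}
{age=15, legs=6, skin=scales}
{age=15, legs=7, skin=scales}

Match, No match, No match

A rule that fits every label: age ≤ 8 — true of each 'Match' example, false of each 'No match' one.
{age=8, legs=5, skin=smooth} → age = 8 → Match. {age=15, legs=6, skin=scales} → age = 15 → No match. {age=15, legs=7, skin=scales} → age = 15 → No match.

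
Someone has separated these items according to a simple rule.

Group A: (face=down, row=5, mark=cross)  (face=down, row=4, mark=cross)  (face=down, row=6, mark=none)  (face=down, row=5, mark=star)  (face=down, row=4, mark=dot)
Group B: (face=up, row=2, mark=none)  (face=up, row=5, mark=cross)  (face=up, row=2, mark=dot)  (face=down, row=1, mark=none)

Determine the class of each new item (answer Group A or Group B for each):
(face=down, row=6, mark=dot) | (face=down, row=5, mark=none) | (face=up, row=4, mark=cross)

Group A, Group A, Group B

'Group A' ⟺ face is down AND row ≥ 2.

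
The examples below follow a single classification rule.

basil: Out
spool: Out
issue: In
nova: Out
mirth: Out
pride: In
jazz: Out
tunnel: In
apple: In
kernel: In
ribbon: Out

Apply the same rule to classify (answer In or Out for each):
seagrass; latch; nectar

In, Out, In

The classifier is using: contains 'e'.
seagrass — has 'e', hence In.
latch — no 'e', hence Out.
nectar — has 'e', hence In.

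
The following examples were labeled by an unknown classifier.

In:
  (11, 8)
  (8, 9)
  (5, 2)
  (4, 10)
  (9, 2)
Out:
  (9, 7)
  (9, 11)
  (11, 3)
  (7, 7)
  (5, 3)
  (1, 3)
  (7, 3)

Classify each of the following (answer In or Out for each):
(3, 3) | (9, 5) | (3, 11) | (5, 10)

Out, Out, Out, In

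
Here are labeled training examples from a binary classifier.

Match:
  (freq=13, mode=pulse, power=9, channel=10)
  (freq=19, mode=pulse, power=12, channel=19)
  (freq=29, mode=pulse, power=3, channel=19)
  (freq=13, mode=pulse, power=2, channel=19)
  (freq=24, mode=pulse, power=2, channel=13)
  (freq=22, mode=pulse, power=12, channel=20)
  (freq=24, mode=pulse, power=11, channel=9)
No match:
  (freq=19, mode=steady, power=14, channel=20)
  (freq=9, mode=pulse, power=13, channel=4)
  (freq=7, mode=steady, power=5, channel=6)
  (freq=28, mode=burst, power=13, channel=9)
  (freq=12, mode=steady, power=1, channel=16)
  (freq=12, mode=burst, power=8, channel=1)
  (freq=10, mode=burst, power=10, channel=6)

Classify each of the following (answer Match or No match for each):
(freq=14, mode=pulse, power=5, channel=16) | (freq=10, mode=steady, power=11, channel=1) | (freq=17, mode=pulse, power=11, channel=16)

Match, No match, Match

'Match' ⟺ mode is pulse AND freq ≥ 10.
(freq=14, mode=pulse, power=5, channel=16) — mode is pulse, freq = 14, hence Match.
(freq=10, mode=steady, power=11, channel=1) — mode is steady, freq = 10, hence No match.
(freq=17, mode=pulse, power=11, channel=16) — mode is pulse, freq = 17, hence Match.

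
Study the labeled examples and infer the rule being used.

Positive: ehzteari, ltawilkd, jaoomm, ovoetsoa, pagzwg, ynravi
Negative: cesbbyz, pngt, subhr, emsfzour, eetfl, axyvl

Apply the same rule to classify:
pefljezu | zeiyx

Negative, Negative

The classifier is using: even length AND contains 'a'.
pefljezu → length 8, no 'a' → Negative.
zeiyx → length 5, no 'a' → Negative.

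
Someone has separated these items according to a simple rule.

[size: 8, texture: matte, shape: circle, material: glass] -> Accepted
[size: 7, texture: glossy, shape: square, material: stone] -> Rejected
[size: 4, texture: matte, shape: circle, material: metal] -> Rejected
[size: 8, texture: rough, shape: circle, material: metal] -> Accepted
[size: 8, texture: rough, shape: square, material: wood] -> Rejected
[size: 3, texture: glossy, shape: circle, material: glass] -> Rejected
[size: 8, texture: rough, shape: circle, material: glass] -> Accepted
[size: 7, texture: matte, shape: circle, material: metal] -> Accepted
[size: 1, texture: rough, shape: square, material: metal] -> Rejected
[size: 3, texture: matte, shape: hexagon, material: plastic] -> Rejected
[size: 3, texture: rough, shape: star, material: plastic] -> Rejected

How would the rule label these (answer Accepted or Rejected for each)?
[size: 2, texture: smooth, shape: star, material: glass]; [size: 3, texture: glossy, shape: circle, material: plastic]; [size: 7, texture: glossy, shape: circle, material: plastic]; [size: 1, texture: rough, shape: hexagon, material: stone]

Rejected, Rejected, Accepted, Rejected

The pattern is that an item is 'Accepted' exactly when: shape is circle AND size ≥ 7.
[size: 2, texture: smooth, shape: star, material: glass]: shape is star, size = 2 — does not satisfy this, so Rejected. [size: 3, texture: glossy, shape: circle, material: plastic]: shape is circle, size = 3 — does not satisfy this, so Rejected. [size: 7, texture: glossy, shape: circle, material: plastic]: shape is circle, size = 7 — matches, so Accepted. [size: 1, texture: rough, shape: hexagon, material: stone]: shape is hexagon, size = 1 — does not satisfy this, so Rejected.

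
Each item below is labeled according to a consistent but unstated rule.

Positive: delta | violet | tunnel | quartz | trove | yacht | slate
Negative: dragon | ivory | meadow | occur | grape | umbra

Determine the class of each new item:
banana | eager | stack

Negative, Negative, Positive

The classifier is using: contains 't'.
banana: no 't', does not satisfy this → Negative.
eager: no 't', does not satisfy this → Negative.
stack: has 't', qualifies → Positive.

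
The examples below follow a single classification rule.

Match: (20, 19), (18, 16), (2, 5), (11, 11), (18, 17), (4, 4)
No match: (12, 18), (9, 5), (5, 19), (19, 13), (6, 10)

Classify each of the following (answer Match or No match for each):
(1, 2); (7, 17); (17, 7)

Match, No match, No match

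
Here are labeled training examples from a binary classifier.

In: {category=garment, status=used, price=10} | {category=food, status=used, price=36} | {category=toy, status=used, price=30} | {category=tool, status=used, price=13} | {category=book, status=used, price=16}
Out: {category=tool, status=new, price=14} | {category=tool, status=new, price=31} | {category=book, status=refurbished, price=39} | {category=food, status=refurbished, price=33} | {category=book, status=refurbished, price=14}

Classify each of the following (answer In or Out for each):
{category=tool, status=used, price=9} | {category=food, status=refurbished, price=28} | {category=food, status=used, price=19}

In, Out, In

'In' ⟺ status is used.
{category=tool, status=used, price=9}: status is used — satisfies this, so In. {category=food, status=refurbished, price=28}: status is refurbished — doesn't qualify, so Out. {category=food, status=used, price=19}: status is used — satisfies this, so In.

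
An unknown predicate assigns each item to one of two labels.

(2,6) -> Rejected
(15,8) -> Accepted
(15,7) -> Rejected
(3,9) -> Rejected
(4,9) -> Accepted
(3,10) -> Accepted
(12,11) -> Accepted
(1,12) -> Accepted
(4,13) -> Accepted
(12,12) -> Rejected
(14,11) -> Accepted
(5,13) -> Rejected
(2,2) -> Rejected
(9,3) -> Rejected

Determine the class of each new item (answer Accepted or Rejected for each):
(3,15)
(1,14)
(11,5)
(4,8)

Rejected, Accepted, Rejected, Rejected

Every 'Accepted' example satisfies: sum is odd. None of the 'Rejected' examples do.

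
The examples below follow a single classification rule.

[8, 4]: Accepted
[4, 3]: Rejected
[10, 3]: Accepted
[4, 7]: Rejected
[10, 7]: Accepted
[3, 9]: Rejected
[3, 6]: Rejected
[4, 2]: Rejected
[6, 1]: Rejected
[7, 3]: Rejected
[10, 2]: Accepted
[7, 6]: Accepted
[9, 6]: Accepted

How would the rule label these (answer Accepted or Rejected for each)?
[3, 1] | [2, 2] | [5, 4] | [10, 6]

Rejected, Rejected, Rejected, Accepted

The common property of the 'Accepted' items is: first > second AND sum ≥ 11. No 'Rejected' item has it.
Rejected: [3, 1], since 3 > 1, 3+1 = 4. Rejected: [2, 2], since 2 = 2, 2+2 = 4. Rejected: [5, 4], since 5 > 4, 5+4 = 9. Accepted: [10, 6], since 10 > 6, 10+6 = 16.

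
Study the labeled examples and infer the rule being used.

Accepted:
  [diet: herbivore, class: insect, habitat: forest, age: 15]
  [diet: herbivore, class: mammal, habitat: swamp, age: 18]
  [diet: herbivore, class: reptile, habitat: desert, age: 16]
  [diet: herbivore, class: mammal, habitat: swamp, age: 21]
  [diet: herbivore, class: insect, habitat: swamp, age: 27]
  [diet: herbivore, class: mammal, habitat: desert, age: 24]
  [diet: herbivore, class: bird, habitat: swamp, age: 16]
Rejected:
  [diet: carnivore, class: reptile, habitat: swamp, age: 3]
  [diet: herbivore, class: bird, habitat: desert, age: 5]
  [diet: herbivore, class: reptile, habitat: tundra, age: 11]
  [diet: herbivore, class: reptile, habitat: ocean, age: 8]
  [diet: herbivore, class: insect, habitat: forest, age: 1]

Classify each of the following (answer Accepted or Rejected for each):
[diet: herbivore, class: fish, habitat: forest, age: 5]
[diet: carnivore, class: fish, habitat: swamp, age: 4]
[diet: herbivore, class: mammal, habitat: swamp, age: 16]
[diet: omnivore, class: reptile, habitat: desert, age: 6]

A rule that fits every label: age ≥ 15 — true of each 'Accepted' example, false of each 'Rejected' one.
[diet: herbivore, class: fish, habitat: forest, age: 5]: age = 5, doesn't match → Rejected. [diet: carnivore, class: fish, habitat: swamp, age: 4]: age = 4, doesn't match → Rejected. [diet: herbivore, class: mammal, habitat: swamp, age: 16]: age = 16, passes → Accepted. [diet: omnivore, class: reptile, habitat: desert, age: 6]: age = 6, doesn't match → Rejected.

Rejected, Rejected, Accepted, Rejected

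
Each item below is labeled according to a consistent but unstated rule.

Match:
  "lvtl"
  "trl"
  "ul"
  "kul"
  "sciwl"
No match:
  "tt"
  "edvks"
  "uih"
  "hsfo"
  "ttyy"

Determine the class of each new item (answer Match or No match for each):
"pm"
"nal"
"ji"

No match, Match, No match

The pattern is that an item is 'Match' exactly when: contains 'l'.
"pm" — no 'l', hence No match. "nal" — has 'l', hence Match. "ji" — no 'l', hence No match.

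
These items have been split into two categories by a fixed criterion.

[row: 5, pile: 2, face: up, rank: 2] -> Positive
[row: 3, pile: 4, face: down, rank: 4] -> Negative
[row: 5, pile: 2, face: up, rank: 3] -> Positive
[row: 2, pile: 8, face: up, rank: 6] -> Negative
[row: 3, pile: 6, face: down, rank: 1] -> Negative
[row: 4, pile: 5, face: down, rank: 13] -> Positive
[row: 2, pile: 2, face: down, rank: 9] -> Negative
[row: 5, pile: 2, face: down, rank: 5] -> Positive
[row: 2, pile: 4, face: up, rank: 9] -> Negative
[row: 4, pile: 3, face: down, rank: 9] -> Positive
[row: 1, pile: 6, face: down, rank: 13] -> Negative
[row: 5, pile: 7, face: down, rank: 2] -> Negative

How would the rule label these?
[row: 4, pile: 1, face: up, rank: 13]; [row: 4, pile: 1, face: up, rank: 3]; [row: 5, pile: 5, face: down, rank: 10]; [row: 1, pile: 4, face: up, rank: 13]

The rule appears to be: pile ≤ 5 AND row ≥ 4.
[row: 4, pile: 1, face: up, rank: 13] → pile = 1, row = 4 → Positive.
[row: 4, pile: 1, face: up, rank: 3] → pile = 1, row = 4 → Positive.
[row: 5, pile: 5, face: down, rank: 10] → pile = 5, row = 5 → Positive.
[row: 1, pile: 4, face: up, rank: 13] → pile = 4, row = 1 → Negative.

Positive, Positive, Positive, Negative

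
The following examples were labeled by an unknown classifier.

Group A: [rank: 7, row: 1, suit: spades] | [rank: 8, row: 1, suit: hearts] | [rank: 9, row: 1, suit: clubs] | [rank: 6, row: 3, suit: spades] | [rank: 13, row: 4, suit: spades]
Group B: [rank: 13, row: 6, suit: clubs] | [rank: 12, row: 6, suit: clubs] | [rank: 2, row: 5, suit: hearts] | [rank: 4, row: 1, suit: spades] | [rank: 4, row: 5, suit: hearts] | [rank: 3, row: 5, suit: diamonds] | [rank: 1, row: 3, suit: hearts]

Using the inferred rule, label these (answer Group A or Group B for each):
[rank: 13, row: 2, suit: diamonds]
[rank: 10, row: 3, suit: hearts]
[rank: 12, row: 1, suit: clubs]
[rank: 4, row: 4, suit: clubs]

Group A, Group A, Group A, Group B

All 'Group A' examples share one property — rank ≥ 6 AND row ≤ 4 — and every 'Group B' example lacks it.
[rank: 13, row: 2, suit: diamonds] — rank = 13, row = 2, hence Group A. [rank: 10, row: 3, suit: hearts] — rank = 10, row = 3, hence Group A. [rank: 12, row: 1, suit: clubs] — rank = 12, row = 1, hence Group A. [rank: 4, row: 4, suit: clubs] — rank = 4, row = 4, hence Group B.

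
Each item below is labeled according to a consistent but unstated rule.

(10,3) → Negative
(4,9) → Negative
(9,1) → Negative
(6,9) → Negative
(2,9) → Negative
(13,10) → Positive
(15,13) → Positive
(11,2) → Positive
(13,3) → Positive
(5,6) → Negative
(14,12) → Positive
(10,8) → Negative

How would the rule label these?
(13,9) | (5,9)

All 'Positive' examples share one property — first ≥ 11 — and every 'Negative' example lacks it.
Positive: (13,9), since first 13. Negative: (5,9), since first 5.

Positive, Negative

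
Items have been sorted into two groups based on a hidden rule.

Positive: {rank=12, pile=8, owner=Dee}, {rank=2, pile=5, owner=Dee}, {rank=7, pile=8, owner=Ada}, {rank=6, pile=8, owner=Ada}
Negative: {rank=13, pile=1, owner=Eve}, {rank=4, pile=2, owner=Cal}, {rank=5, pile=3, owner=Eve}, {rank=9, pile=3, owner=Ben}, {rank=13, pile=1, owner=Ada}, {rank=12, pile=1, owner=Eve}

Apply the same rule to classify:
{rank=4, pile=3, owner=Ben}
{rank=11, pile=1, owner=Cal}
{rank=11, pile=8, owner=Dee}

The distinguishing property — pile ≥ 5 — holds for all the 'Positive' cases and none of the 'Negative' cases.
{rank=4, pile=3, owner=Ben}: pile = 3 — does not pass, so Negative. {rank=11, pile=1, owner=Cal}: pile = 1 — does not pass, so Negative. {rank=11, pile=8, owner=Dee}: pile = 8 — matches, so Positive.

Negative, Negative, Positive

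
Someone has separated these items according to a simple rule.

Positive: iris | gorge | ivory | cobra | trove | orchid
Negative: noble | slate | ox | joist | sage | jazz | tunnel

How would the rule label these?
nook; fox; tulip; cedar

Negative, Negative, Negative, Positive

All 'Positive' examples share one property — contains 'r' — and every 'Negative' example lacks it.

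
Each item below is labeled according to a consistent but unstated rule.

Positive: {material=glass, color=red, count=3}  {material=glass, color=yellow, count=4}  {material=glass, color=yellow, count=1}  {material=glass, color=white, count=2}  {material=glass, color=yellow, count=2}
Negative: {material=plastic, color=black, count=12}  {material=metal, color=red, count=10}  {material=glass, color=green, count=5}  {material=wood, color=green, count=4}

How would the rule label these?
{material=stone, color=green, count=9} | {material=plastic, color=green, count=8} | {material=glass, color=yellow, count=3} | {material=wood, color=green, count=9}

The simplest hypothesis consistent with all the labels is: material is glass AND count ≤ 4.
{material=stone, color=green, count=9}: material is stone, count = 9 — fails the rule, so Negative. {material=plastic, color=green, count=8}: material is plastic, count = 8 — fails the rule, so Negative. {material=glass, color=yellow, count=3}: material is glass, count = 3 — fits, so Positive. {material=wood, color=green, count=9}: material is wood, count = 9 — fails the rule, so Negative.

Negative, Negative, Positive, Negative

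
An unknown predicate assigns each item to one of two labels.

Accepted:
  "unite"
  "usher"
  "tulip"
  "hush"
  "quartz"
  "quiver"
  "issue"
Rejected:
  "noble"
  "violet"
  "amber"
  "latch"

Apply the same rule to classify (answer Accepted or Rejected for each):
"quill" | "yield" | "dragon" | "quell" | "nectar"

Accepted, Rejected, Rejected, Accepted, Rejected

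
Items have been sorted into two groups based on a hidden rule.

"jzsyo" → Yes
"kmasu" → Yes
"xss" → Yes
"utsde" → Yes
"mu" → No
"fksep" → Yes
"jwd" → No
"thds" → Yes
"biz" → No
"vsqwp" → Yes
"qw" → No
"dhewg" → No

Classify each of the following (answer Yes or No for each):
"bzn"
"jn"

All 'Yes' examples share one property — contains 's' — and every 'No' example lacks it.
"bzn" → no 's' → No.
"jn" → no 's' → No.

No, No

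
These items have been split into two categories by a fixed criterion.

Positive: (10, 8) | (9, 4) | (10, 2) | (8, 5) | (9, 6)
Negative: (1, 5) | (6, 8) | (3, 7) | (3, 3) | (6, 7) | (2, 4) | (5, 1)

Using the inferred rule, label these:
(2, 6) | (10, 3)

Every 'Positive' example satisfies: first ≥ 7. None of the 'Negative' examples do.
(2, 6): first 2, does not pass → Negative.
(10, 3): first 10, satisfies this → Positive.

Negative, Positive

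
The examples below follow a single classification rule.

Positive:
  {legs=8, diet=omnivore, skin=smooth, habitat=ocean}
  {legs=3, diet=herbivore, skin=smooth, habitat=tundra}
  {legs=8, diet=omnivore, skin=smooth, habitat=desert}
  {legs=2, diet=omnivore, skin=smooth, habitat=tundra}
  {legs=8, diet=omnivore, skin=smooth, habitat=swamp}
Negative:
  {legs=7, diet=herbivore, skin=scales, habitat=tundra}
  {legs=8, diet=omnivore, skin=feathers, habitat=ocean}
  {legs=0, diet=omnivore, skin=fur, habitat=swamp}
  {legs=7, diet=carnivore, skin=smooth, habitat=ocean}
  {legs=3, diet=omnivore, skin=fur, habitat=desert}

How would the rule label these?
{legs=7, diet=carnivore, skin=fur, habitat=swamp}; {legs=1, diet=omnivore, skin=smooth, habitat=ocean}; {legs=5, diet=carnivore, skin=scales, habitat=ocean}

Negative, Positive, Negative

A rule that fits every label: skin is smooth AND legs ≠ 7 — true of each 'Positive' example, false of each 'Negative' one.
Negative: {legs=7, diet=carnivore, skin=fur, habitat=swamp}, since skin is fur, legs = 7. Positive: {legs=1, diet=omnivore, skin=smooth, habitat=ocean}, since skin is smooth, legs = 1. Negative: {legs=5, diet=carnivore, skin=scales, habitat=ocean}, since skin is scales, legs = 5.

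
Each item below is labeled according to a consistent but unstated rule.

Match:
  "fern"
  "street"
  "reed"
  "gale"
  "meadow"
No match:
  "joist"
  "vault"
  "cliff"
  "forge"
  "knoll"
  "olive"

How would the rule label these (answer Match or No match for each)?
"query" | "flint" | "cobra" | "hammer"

No match, No match, No match, Match

Looking at the examples, the only property every 'Match' case has and every 'No match' case lacks is: even length.
"query": length 5 — lacks this property, so No match.
"flint": length 5 — lacks this property, so No match.
"cobra": length 5 — lacks this property, so No match.
"hammer": length 6 — fits, so Match.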